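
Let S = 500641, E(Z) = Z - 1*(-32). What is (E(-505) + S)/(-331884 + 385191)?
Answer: 500168/53307 ≈ 9.3828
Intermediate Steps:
E(Z) = 32 + Z (E(Z) = Z + 32 = 32 + Z)
(E(-505) + S)/(-331884 + 385191) = ((32 - 505) + 500641)/(-331884 + 385191) = (-473 + 500641)/53307 = 500168*(1/53307) = 500168/53307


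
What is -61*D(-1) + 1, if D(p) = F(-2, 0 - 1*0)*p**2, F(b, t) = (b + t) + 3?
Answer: -60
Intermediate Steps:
F(b, t) = 3 + b + t
D(p) = p**2 (D(p) = (3 - 2 + (0 - 1*0))*p**2 = (3 - 2 + (0 + 0))*p**2 = (3 - 2 + 0)*p**2 = 1*p**2 = p**2)
-61*D(-1) + 1 = -61*(-1)**2 + 1 = -61*1 + 1 = -61 + 1 = -60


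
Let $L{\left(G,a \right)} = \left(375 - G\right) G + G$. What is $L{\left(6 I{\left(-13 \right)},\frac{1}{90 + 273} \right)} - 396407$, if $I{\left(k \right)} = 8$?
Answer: $-380663$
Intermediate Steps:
$L{\left(G,a \right)} = G + G \left(375 - G\right)$ ($L{\left(G,a \right)} = G \left(375 - G\right) + G = G + G \left(375 - G\right)$)
$L{\left(6 I{\left(-13 \right)},\frac{1}{90 + 273} \right)} - 396407 = 6 \cdot 8 \left(376 - 6 \cdot 8\right) - 396407 = 48 \left(376 - 48\right) - 396407 = 48 \cdot 328 - 396407 = 15744 - 396407 = -380663$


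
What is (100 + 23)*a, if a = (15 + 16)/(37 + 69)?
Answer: 3813/106 ≈ 35.972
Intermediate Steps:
a = 31/106 ≈ 0.29245
(100 + 23)*a = (100 + 23)*(31/106) = 123*(31/106) = 3813/106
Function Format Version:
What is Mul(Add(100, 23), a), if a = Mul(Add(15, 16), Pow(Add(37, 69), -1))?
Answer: Rational(3813, 106) ≈ 35.972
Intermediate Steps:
a = Rational(31, 106) (a = Mul(31, Pow(106, -1)) = Mul(31, Rational(1, 106)) = Rational(31, 106) ≈ 0.29245)
Mul(Add(100, 23), a) = Mul(Add(100, 23), Rational(31, 106)) = Mul(123, Rational(31, 106)) = Rational(3813, 106)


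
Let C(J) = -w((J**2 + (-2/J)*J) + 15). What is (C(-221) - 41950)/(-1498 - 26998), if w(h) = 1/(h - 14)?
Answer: 2048838001/1391744640 ≈ 1.4721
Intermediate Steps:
w(h) = 1/(-14 + h)
C(J) = -1/(-1 + J**2) (C(J) = -1/(-14 + ((J**2 + (-2/J)*J) + 15)) = -1/(-14 + ((J**2 - 2) + 15)) = -1/(-14 + ((-2 + J**2) + 15)) = -1/(-14 + (13 + J**2)) = -1/(-1 + J**2))
(C(-221) - 41950)/(-1498 - 26998) = (-1/(-1 + (-221)**2) - 41950)/(-1498 - 26998) = (-1/(-1 + 48841) - 41950)/(-28496) = (-1/48840 - 41950)*(-1/28496) = -2048838001/48840*(-1/28496) = 2048838001/1391744640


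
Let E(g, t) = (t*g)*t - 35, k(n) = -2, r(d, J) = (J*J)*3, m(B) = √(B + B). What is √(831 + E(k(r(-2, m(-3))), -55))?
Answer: I*√5254 ≈ 72.484*I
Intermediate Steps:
m(B) = √2*√B (m(B) = √(2*B) = √2*√B)
r(d, J) = 3*J² (r(d, J) = J²*3 = 3*J²)
E(g, t) = -35 + g*t² (E(g, t) = (g*t)*t - 35 = g*t² - 35 = -35 + g*t²)
√(831 + E(k(r(-2, m(-3))), -55)) = √(831 + (-35 - 2*(-55)²)) = √(831 + (-35 - 2*3025)) = √(831 + (-35 - 6050)) = √(831 - 6085) = √(-5254) = I*√5254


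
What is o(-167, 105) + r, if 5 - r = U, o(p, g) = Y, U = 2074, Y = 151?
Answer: -1918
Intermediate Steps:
o(p, g) = 151
r = -2069 (r = 5 - 1*2074 = 5 - 2074 = -2069)
o(-167, 105) + r = 151 - 2069 = -1918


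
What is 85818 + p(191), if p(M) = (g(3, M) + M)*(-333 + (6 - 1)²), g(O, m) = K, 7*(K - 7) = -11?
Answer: 25318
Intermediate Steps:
K = 38/7 (K = 7 + (⅐)*(-11) = 7 - 11/7 = 38/7 ≈ 5.4286)
g(O, m) = 38/7
p(M) = -1672 - 308*M (p(M) = (38/7 + M)*(-333 + (6 - 1)²) = (38/7 + M)*(-333 + 5²) = (38/7 + M)*(-333 + 25) = (38/7 + M)*(-308) = -1672 - 308*M)
85818 + p(191) = 85818 + (-1672 - 308*191) = 85818 + (-1672 - 58828) = 85818 - 60500 = 25318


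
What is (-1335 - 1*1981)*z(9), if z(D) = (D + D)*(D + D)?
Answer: -1074384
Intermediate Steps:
z(D) = 4*D² (z(D) = (2*D)*(2*D) = 4*D²)
(-1335 - 1*1981)*z(9) = (-1335 - 1*1981)*(4*9²) = (-1335 - 1981)*(4*81) = -3316*324 = -1074384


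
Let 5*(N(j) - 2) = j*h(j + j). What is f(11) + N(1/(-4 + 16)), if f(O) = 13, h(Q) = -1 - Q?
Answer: 5393/360 ≈ 14.981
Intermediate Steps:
N(j) = 2 + j*(-1 - 2*j)/5 (N(j) = 2 + (j*(-1 - (j + j)))/5 = 2 + (j*(-1 - 2*j))/5 = 2 + j*(-1 - 2*j)/5)
f(11) + N(1/(-4 + 16)) = 13 + (2 - (1 + 2/(-4 + 16))/(5*(-4 + 16))) = 13 + (2 - ⅕*(1 + 2/12)/12) = 13 + (2 - ⅕*1/12*(1 + 2*(1/12))) = 13 + (2 - ⅕*1/12*(1 + ⅙)) = 13 + (2 - ⅕*1/12*7/6) = 13 + (2 - 7/360) = 13 + 713/360 = 5393/360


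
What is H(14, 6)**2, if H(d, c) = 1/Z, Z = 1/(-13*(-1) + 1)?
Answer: 196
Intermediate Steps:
Z = 1/14 (Z = 1/(13 + 1) = 1/14 ≈ 0.071429)
H(d, c) = 14 (H(d, c) = 1/(1/14) = 14)
H(14, 6)**2 = 14**2 = 196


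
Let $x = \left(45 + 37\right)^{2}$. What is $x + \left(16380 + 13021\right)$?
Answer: $36125$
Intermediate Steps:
$x = 6724$ ($x = 82^{2} = 6724$)
$x + \left(16380 + 13021\right) = 6724 + \left(16380 + 13021\right) = 6724 + 29401 = 36125$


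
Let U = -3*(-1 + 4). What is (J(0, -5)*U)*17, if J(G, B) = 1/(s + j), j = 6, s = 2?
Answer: -153/8 ≈ -19.125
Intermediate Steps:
J(G, B) = ⅛ (J(G, B) = 1/(2 + 6) = 1/8 = ⅛)
U = -9 (U = -3*3 = -9)
(J(0, -5)*U)*17 = ((⅛)*(-9))*17 = -9/8*17 = -153/8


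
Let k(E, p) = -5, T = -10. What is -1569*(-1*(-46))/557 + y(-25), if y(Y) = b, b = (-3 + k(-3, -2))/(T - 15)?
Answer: -1799894/13925 ≈ -129.26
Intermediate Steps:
b = 8/25 (b = (-3 - 5)/(-10 - 15) = -8/(-25) = -8*(-1/25) = 8/25 ≈ 0.32000)
y(Y) = 8/25
-1569*(-1*(-46))/557 + y(-25) = -1569*(-1*(-46))/557 + 8/25 = -72174/557 + 8/25 = -1799894/13925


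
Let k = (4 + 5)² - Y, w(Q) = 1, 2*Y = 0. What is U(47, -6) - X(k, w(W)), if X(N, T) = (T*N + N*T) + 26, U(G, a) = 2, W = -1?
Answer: -186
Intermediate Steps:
Y = 0 (Y = (½)*0 = 0)
k = 81 (k = (4 + 5)² - 1*0 = 9² + 0 = 81 + 0 = 81)
X(N, T) = 26 + 2*N*T (X(N, T) = (N*T + N*T) + 26 = 2*N*T + 26 = 26 + 2*N*T)
U(47, -6) - X(k, w(W)) = 2 - (26 + 2*81*1) = 2 - (26 + 162) = 2 - 1*188 = 2 - 188 = -186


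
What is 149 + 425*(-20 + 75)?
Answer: 23524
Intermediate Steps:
149 + 425*(-20 + 75) = 149 + 425*55 = 149 + 23375 = 23524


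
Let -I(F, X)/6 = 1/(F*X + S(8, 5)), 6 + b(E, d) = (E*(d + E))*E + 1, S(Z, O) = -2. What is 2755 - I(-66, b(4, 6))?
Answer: 14094577/5116 ≈ 2755.0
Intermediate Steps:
b(E, d) = -5 + E**2*(E + d) (b(E, d) = -6 + ((E*(d + E))*E + 1) = -6 + ((E*(E + d))*E + 1) = -6 + (E**2*(E + d) + 1) = -6 + (1 + E**2*(E + d)) = -5 + E**2*(E + d))
I(F, X) = -6/(-2 + F*X) (I(F, X) = -6/(F*X - 2) = -6/(-2 + F*X))
2755 - I(-66, b(4, 6)) = 2755 - (-6)/(-2 - 66*(-5 + 4**3 + 6*4**2)) = 2755 - (-6)/(-2 - 66*(-5 + 64 + 6*16)) = 2755 - (-6)/(-2 - 66*(-5 + 64 + 96)) = 2755 - (-6)/(-2 - 66*155) = 2755 - (-6)/(-2 - 10230) = 2755 - (-6)/(-10232) = 2755 - (-6)*(-1)/10232 = 2755 - 1*3/5116 = 2755 - 3/5116 = 14094577/5116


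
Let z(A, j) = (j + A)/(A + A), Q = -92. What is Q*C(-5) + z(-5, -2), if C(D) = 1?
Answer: -913/10 ≈ -91.300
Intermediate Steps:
z(A, j) = (A + j)/(2*A) (z(A, j) = (A + j)/((2*A)) = (A + j)*(1/(2*A)) = (A + j)/(2*A))
Q*C(-5) + z(-5, -2) = -92*1 + (1/2)*(-5 - 2)/(-5) = -92 + (1/2)*(-1/5)*(-7) = -92 + 7/10 = -913/10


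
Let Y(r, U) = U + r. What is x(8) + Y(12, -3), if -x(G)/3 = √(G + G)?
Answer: -3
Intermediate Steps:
x(G) = -3*√2*√G (x(G) = -3*√(G + G) = -3*√2*√G)
x(8) + Y(12, -3) = -3*√2*√8 + (-3 + 12) = -3*√2*2*√2 + 9 = -12 + 9 = -3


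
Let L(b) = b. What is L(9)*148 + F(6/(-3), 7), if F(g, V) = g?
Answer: 1330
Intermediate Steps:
L(9)*148 + F(6/(-3), 7) = 9*148 + 6/(-3) = 1332 + 6*(-⅓) = 1332 - 2 = 1330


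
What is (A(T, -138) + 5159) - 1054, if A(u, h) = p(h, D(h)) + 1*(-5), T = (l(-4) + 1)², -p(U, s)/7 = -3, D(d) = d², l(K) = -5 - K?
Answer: 4121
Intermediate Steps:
p(U, s) = 21 (p(U, s) = -7*(-3) = 21)
T = 0 (T = ((-5 - 1*(-4)) + 1)² = ((-5 + 4) + 1)² = (-1 + 1)² = 0² = 0)
A(u, h) = 16 (A(u, h) = 21 + 1*(-5) = 21 - 5 = 16)
(A(T, -138) + 5159) - 1054 = (16 + 5159) - 1054 = 5175 - 1054 = 4121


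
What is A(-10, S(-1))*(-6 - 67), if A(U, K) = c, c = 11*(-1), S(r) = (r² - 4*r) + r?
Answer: 803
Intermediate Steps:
S(r) = r² - 3*r
c = -11
A(U, K) = -11
A(-10, S(-1))*(-6 - 67) = -11*(-6 - 67) = -11*(-73) = 803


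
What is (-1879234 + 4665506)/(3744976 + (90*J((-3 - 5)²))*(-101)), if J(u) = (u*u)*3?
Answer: -174142/6747059 ≈ -0.025810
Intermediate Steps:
J(u) = 3*u² (J(u) = u²*3 = 3*u²)
(-1879234 + 4665506)/(3744976 + (90*J((-3 - 5)²))*(-101)) = (-1879234 + 4665506)/(3744976 + (90*(3*((-3 - 5)²)²))*(-101)) = 2786272/(3744976 + (90*(3*((-8)²)²))*(-101)) = 2786272/(3744976 + (90*(3*64²))*(-101)) = 2786272/(3744976 + (90*(3*4096))*(-101)) = 2786272/(3744976 + (90*12288)*(-101)) = 2786272/(3744976 + 1105920*(-101)) = 2786272/(3744976 - 111697920) = 2786272/(-107952944) = 2786272*(-1/107952944) = -174142/6747059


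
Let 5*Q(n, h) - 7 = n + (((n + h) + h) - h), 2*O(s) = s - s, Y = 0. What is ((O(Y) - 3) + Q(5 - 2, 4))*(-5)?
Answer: -2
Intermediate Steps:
O(s) = 0 (O(s) = (s - s)/2 = (½)*0 = 0)
Q(n, h) = 7/5 + h/5 + 2*n/5 (Q(n, h) = 7/5 + (n + (((n + h) + h) - h))/5 = 7/5 + (n + (((h + n) + h) - h))/5 = 7/5 + (n + ((n + 2*h) - h))/5 = 7/5 + (n + (h + n))/5 = 7/5 + (h + 2*n)/5 = 7/5 + (h/5 + 2*n/5) = 7/5 + h/5 + 2*n/5)
((O(Y) - 3) + Q(5 - 2, 4))*(-5) = ((0 - 3) + (7/5 + (⅕)*4 + 2*(5 - 2)/5))*(-5) = (-3 + (7/5 + ⅘ + (⅖)*3))*(-5) = (-3 + (7/5 + ⅘ + 6/5))*(-5) = (-3 + 17/5)*(-5) = (⅖)*(-5) = -2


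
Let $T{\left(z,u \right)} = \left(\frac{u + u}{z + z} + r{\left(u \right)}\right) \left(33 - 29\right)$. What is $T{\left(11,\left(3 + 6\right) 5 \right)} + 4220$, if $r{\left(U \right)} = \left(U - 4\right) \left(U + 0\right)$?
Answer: $\frac{127780}{11} \approx 11616.0$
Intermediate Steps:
$r{\left(U \right)} = U \left(-4 + U\right)$ ($r{\left(U \right)} = \left(-4 + U\right) U = U \left(-4 + U\right)$)
$T{\left(z,u \right)} = \frac{4 u}{z} + 4 u \left(-4 + u\right)$ ($T{\left(z,u \right)} = \left(\frac{u + u}{z + z} + u \left(-4 + u\right)\right) \left(33 - 29\right) = \left(\frac{2 u}{2 z} + u \left(-4 + u\right)\right) 4 = \left(2 u \frac{1}{2 z} + u \left(-4 + u\right)\right) 4 = \left(\frac{u}{z} + u \left(-4 + u\right)\right) 4 = \frac{4 u}{z} + 4 u \left(-4 + u\right)$)
$T{\left(11,\left(3 + 6\right) 5 \right)} + 4220 = \frac{4 \left(3 + 6\right) 5 \left(1 + 11 \left(-4 + \left(3 + 6\right) 5\right)\right)}{11} + 4220 = 4 \cdot 9 \cdot 5 \cdot \frac{1}{11} \left(1 + 11 \left(-4 + 9 \cdot 5\right)\right) + 4220 = 4 \cdot 45 \cdot \frac{1}{11} \left(1 + 11 \left(-4 + 45\right)\right) + 4220 = 4 \cdot 45 \cdot \frac{1}{11} \left(1 + 11 \cdot 41\right) + 4220 = 4 \cdot 45 \cdot \frac{1}{11} \left(1 + 451\right) + 4220 = 4 \cdot 45 \cdot \frac{1}{11} \cdot 452 + 4220 = \frac{81360}{11} + 4220 = \frac{127780}{11}$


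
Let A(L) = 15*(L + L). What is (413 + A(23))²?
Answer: 1216609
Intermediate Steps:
A(L) = 30*L (A(L) = 15*(2*L) = 30*L)
(413 + A(23))² = (413 + 30*23)² = (413 + 690)² = 1103² = 1216609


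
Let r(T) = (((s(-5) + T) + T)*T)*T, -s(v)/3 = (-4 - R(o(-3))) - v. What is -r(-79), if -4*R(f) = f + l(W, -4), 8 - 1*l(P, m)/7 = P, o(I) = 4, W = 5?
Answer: 4487279/4 ≈ 1.1218e+6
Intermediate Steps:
l(P, m) = 56 - 7*P
R(f) = -21/4 - f/4 (R(f) = -(f + (56 - 7*5))/4 = -(f + (56 - 35))/4 = -(f + 21)/4 = -(21 + f)/4 = -21/4 - f/4)
s(v) = -27/4 + 3*v (s(v) = -3*((-4 - (-21/4 - ¼*4)) - v) = -3*((-4 - (-21/4 - 1)) - v) = -3*((-4 - 1*(-25/4)) - v) = -3*((-4 + 25/4) - v) = -3*(9/4 - v) = -27/4 + 3*v)
r(T) = T²*(-87/4 + 2*T) (r(T) = ((((-27/4 + 3*(-5)) + T) + T)*T)*T = ((((-27/4 - 15) + T) + T)*T)*T = (((-87/4 + T) + T)*T)*T = ((-87/4 + 2*T)*T)*T = (T*(-87/4 + 2*T))*T = T²*(-87/4 + 2*T))
-r(-79) = -(-79)²*(-87 + 8*(-79))/4 = -6241*(-87 - 632)/4 = -6241*(-719)/4 = -1*(-4487279/4) = 4487279/4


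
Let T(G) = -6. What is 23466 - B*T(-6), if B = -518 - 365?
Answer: 18168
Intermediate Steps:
B = -883
23466 - B*T(-6) = 23466 - (-883)*(-6) = 23466 - 1*5298 = 23466 - 5298 = 18168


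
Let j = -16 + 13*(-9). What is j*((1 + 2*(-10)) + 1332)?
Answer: -174629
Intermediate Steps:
j = -133 (j = -16 - 117 = -133)
j*((1 + 2*(-10)) + 1332) = -133*((1 + 2*(-10)) + 1332) = -133*((1 - 20) + 1332) = -133*(-19 + 1332) = -133*1313 = -174629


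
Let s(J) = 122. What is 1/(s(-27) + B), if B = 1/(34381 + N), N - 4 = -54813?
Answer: 20428/2492215 ≈ 0.0081967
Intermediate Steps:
N = -54809 (N = 4 - 54813 = -54809)
B = -1/20428 (B = 1/(34381 - 54809) = 1/(-20428) = -1/20428 ≈ -4.8952e-5)
1/(s(-27) + B) = 1/(122 - 1/20428) = 1/(2492215/20428) = 20428/2492215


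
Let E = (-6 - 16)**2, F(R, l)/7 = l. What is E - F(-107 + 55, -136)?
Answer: 1436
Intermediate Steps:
F(R, l) = 7*l
E = 484 (E = (-22)**2 = 484)
E - F(-107 + 55, -136) = 484 - 7*(-136) = 484 - 1*(-952) = 484 + 952 = 1436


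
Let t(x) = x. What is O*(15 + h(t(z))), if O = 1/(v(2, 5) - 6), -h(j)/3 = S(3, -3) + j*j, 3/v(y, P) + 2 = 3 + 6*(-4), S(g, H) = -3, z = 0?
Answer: -184/47 ≈ -3.9149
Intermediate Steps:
v(y, P) = -3/23 (v(y, P) = 3/(-2 + (3 + 6*(-4))) = 3/(-2 + (3 - 24)) = 3/(-2 - 21) = 3/(-23) = 3*(-1/23) = -3/23)
h(j) = 9 - 3*j**2 (h(j) = -3*(-3 + j*j) = -3*(-3 + j**2) = 9 - 3*j**2)
O = -23/141 (O = 1/(-3/23 - 6) = 1/(-141/23) = -23/141 ≈ -0.16312)
O*(15 + h(t(z))) = -23*(15 + (9 - 3*0**2))/141 = -23*(15 + (9 - 3*0))/141 = -23*(15 + (9 + 0))/141 = -23*(15 + 9)/141 = -23/141*24 = -184/47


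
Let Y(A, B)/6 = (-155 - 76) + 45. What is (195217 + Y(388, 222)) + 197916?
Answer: 392017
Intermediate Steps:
Y(A, B) = -1116 (Y(A, B) = 6*((-155 - 76) + 45) = 6*(-231 + 45) = 6*(-186) = -1116)
(195217 + Y(388, 222)) + 197916 = (195217 - 1116) + 197916 = 194101 + 197916 = 392017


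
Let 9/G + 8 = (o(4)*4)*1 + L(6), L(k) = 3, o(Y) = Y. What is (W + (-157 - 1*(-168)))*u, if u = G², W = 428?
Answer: 35559/121 ≈ 293.88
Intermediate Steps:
G = 9/11 (G = 9/(-8 + ((4*4)*1 + 3)) = 9/(-8 + (16*1 + 3)) = 9/(-8 + (16 + 3)) = 9/(-8 + 19) = 9/11 ≈ 0.81818)
u = 81/121 (u = (9/11)² = 81/121 ≈ 0.66942)
(W + (-157 - 1*(-168)))*u = (428 + (-157 - 1*(-168)))*(81/121) = (428 + (-157 + 168))*(81/121) = (428 + 11)*(81/121) = 439*(81/121) = 35559/121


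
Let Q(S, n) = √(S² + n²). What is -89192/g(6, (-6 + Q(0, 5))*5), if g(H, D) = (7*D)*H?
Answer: 44596/105 ≈ 424.72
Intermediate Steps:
g(H, D) = 7*D*H
-89192/g(6, (-6 + Q(0, 5))*5) = -89192*1/(210*(-6 + √(0² + 5²))) = -89192*1/(210*(-6 + √(0 + 25))) = -89192*1/(210*(-6 + √25)) = -89192*1/(210*(-6 + 5)) = -89192/(7*(-1*5)*6) = -89192/(7*(-5)*6) = -89192/(-210) = -89192*(-1/210) = 44596/105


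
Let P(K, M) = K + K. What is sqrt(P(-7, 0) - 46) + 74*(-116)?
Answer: -8584 + 2*I*sqrt(15) ≈ -8584.0 + 7.746*I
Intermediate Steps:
P(K, M) = 2*K
sqrt(P(-7, 0) - 46) + 74*(-116) = sqrt(2*(-7) - 46) + 74*(-116) = sqrt(-14 - 46) - 8584 = sqrt(-60) - 8584 = 2*I*sqrt(15) - 8584 = -8584 + 2*I*sqrt(15)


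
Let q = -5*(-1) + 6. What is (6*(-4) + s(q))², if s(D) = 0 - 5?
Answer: 841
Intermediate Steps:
q = 11 (q = 5 + 6 = 11)
s(D) = -5
(6*(-4) + s(q))² = (6*(-4) - 5)² = (-24 - 5)² = (-29)² = 841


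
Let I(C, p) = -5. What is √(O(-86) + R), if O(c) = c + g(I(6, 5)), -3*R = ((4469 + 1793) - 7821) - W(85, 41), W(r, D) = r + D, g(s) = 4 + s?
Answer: 4*√267/3 ≈ 21.787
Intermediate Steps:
W(r, D) = D + r
R = 1685/3 (R = -(((4469 + 1793) - 7821) - (41 + 85))/3 = -((6262 - 7821) - 1*126)/3 = -(-1559 - 126)/3 = -⅓*(-1685) = 1685/3 ≈ 561.67)
O(c) = -1 + c (O(c) = c + (4 - 5) = c - 1 = -1 + c)
√(O(-86) + R) = √((-1 - 86) + 1685/3) = √(-87 + 1685/3) = √(1424/3) = 4*√267/3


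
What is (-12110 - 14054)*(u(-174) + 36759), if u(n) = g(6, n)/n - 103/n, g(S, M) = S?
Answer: -83674604366/87 ≈ -9.6178e+8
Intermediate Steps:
u(n) = -97/n (u(n) = 6/n - 103/n = -97/n)
(-12110 - 14054)*(u(-174) + 36759) = (-12110 - 14054)*(-97/(-174) + 36759) = -26164*(-97*(-1/174) + 36759) = -26164*(97/174 + 36759) = -26164*6396163/174 = -83674604366/87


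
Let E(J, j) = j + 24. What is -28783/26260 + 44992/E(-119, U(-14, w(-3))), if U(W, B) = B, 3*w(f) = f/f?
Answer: 3542368601/1916980 ≈ 1847.9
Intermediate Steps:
w(f) = 1/3 (w(f) = (f/f)/3 = (1/3)*1 = 1/3)
E(J, j) = 24 + j
-28783/26260 + 44992/E(-119, U(-14, w(-3))) = -28783/26260 + 44992/(24 + 1/3) = -28783*1/26260 + 44992/(73/3) = -28783/26260 + 44992*(3/73) = -28783/26260 + 134976/73 = 3542368601/1916980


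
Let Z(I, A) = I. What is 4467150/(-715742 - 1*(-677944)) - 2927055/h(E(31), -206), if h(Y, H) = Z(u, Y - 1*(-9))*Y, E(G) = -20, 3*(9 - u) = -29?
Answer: 32690726667/4233376 ≈ 7722.1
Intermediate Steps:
u = 56/3 (u = 9 - ⅓*(-29) = 9 + 29/3 = 56/3 ≈ 18.667)
h(Y, H) = 56*Y/3
4467150/(-715742 - 1*(-677944)) - 2927055/h(E(31), -206) = 4467150/(-715742 - 1*(-677944)) - 2927055/((56/3)*(-20)) = 4467150/(-715742 + 677944) - 2927055/(-1120/3) = 4467150/(-37798) - 2927055*(-3/1120) = 4467150*(-1/37798) + 1756233/224 = -2233575/18899 + 1756233/224 = 32690726667/4233376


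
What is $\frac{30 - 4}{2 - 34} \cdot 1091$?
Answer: $- \frac{14183}{16} \approx -886.44$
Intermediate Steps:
$\frac{30 - 4}{2 - 34} \cdot 1091 = \frac{26}{-32} \cdot 1091 = 26 \left(- \frac{1}{32}\right) 1091 = \left(- \frac{13}{16}\right) 1091 = - \frac{14183}{16}$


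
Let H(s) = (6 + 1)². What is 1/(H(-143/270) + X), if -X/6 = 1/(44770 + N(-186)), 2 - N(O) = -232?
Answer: 22502/1102595 ≈ 0.020408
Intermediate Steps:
N(O) = 234 (N(O) = 2 - 1*(-232) = 2 + 232 = 234)
H(s) = 49 (H(s) = 7² = 49)
X = -3/22502 (X = -6/(44770 + 234) = -6/45004 = -6*1/45004 = -3/22502 ≈ -0.00013332)
1/(H(-143/270) + X) = 1/(49 - 3/22502) = 1/(1102595/22502) = 22502/1102595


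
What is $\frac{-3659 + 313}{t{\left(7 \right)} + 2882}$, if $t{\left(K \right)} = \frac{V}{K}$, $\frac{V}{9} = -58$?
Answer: $- \frac{11711}{9826} \approx -1.1918$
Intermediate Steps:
$V = -522$ ($V = 9 \left(-58\right) = -522$)
$t{\left(K \right)} = - \frac{522}{K}$
$\frac{-3659 + 313}{t{\left(7 \right)} + 2882} = \frac{-3659 + 313}{- \frac{522}{7} + 2882} = - \frac{3346}{\left(-522\right) \frac{1}{7} + 2882} = - \frac{3346}{- \frac{522}{7} + 2882} = - \frac{3346}{\frac{19652}{7}} = \left(-3346\right) \frac{7}{19652} = - \frac{11711}{9826}$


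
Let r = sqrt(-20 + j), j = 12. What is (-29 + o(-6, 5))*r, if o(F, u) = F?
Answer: -70*I*sqrt(2) ≈ -98.995*I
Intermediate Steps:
r = 2*I*sqrt(2) (r = sqrt(-20 + 12) = sqrt(-8) = 2*I*sqrt(2) ≈ 2.8284*I)
(-29 + o(-6, 5))*r = (-29 - 6)*(2*I*sqrt(2)) = -70*I*sqrt(2)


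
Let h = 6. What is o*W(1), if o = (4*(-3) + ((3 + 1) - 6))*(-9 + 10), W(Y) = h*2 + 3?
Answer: -210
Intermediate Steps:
W(Y) = 15 (W(Y) = 6*2 + 3 = 12 + 3 = 15)
o = -14 (o = (-12 + (4 - 6))*1 = (-12 - 2)*1 = -14*1 = -14)
o*W(1) = -14*15 = -210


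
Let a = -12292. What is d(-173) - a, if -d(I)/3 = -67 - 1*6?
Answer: 12511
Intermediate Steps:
d(I) = 219 (d(I) = -3*(-67 - 1*6) = -3*(-67 - 6) = -3*(-73) = 219)
d(-173) - a = 219 - 1*(-12292) = 219 + 12292 = 12511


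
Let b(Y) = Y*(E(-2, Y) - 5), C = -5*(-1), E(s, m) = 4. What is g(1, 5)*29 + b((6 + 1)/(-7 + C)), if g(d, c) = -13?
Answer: -747/2 ≈ -373.50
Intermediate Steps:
C = 5
b(Y) = -Y (b(Y) = Y*(4 - 5) = Y*(-1) = -Y)
g(1, 5)*29 + b((6 + 1)/(-7 + C)) = -13*29 - (6 + 1)/(-7 + 5) = -377 - 7/(-2) = -377 - 7*(-1)/2 = -377 - 1*(-7/2) = -377 + 7/2 = -747/2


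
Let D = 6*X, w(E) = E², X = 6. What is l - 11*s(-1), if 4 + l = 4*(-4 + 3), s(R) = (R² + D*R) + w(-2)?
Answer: 333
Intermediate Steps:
D = 36 (D = 6*6 = 36)
s(R) = 4 + R² + 36*R (s(R) = (R² + 36*R) + (-2)² = (R² + 36*R) + 4 = 4 + R² + 36*R)
l = -8 (l = -4 + 4*(-4 + 3) = -4 + 4*(-1) = -4 - 4 = -8)
l - 11*s(-1) = -8 - 11*(4 + (-1)² + 36*(-1)) = -8 - 11*(4 + 1 - 36) = -8 - 11*(-31) = -8 + 341 = 333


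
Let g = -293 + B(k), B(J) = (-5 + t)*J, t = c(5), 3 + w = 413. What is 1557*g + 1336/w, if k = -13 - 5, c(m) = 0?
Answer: -64793887/205 ≈ -3.1607e+5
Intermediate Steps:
w = 410 (w = -3 + 413 = 410)
k = -18
t = 0
B(J) = -5*J (B(J) = (-5 + 0)*J = -5*J)
g = -203 (g = -293 - 5*(-18) = -293 + 90 = -203)
1557*g + 1336/w = 1557*(-203) + 1336/410 = -316071 + 1336*(1/410) = -316071 + 668/205 = -64793887/205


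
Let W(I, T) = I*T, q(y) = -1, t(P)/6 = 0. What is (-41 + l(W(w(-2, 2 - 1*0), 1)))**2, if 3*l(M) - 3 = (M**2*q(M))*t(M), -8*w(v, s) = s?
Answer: 1600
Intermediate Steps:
t(P) = 0 (t(P) = 6*0 = 0)
w(v, s) = -s/8
l(M) = 1 (l(M) = 1 + ((M**2*(-1))*0)/3 = 1 + (-M**2*0)/3 = 1 + (1/3)*0 = 1 + 0 = 1)
(-41 + l(W(w(-2, 2 - 1*0), 1)))**2 = (-41 + 1)**2 = (-40)**2 = 1600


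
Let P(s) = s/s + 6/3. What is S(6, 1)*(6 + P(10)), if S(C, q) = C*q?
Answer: 54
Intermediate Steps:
P(s) = 3 (P(s) = 1 + 6*(1/3) = 1 + 2 = 3)
S(6, 1)*(6 + P(10)) = (6*1)*(6 + 3) = 6*9 = 54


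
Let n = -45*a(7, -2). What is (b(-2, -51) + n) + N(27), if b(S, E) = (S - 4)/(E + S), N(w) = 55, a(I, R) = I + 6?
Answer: -28084/53 ≈ -529.89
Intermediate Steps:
a(I, R) = 6 + I
b(S, E) = (-4 + S)/(E + S)
n = -585 (n = -45*(6 + 7) = -45*13 = -585)
(b(-2, -51) + n) + N(27) = ((-4 - 2)/(-51 - 2) - 585) + 55 = (-6/(-53) - 585) + 55 = (-1/53*(-6) - 585) + 55 = (6/53 - 585) + 55 = -30999/53 + 55 = -28084/53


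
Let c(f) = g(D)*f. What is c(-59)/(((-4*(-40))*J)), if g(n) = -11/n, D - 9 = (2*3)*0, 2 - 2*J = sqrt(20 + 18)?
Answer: -649/12240 - 649*sqrt(38)/24480 ≈ -0.21645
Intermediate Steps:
J = 1 - sqrt(38)/2 (J = 1 - sqrt(20 + 18)/2 = 1 - sqrt(38)/2 ≈ -2.0822)
D = 9 (D = 9 + (2*3)*0 = 9 + 6*0 = 9 + 0 = 9)
c(f) = -11*f/9 (c(f) = (-11/9)*f = (-11*1/9)*f = -11*f/9)
c(-59)/(((-4*(-40))*J)) = (-11/9*(-59))/(((-4*(-40))*(1 - sqrt(38)/2))) = 649/(9*((160*(1 - sqrt(38)/2)))) = 649/(9*(160 - 80*sqrt(38)))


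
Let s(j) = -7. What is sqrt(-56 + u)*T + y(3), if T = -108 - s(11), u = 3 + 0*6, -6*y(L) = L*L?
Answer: -3/2 - 101*I*sqrt(53) ≈ -1.5 - 735.29*I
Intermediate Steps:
y(L) = -L**2/6 (y(L) = -L*L/6 = -L**2/6)
u = 3 (u = 3 + 0 = 3)
T = -101 (T = -108 - 1*(-7) = -108 + 7 = -101)
sqrt(-56 + u)*T + y(3) = sqrt(-56 + 3)*(-101) - 1/6*3**2 = sqrt(-53)*(-101) - 1/6*9 = (I*sqrt(53))*(-101) - 3/2 = -101*I*sqrt(53) - 3/2 = -3/2 - 101*I*sqrt(53)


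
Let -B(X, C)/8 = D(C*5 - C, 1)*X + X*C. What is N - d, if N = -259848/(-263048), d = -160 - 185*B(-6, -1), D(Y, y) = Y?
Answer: -1454622959/32881 ≈ -44239.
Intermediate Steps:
B(X, C) = -40*C*X (B(X, C) = -8*((C*5 - C)*X + X*C) = -8*((5*C - C)*X + C*X) = -8*((4*C)*X + C*X) = -8*(4*C*X + C*X) = -40*C*X)
d = 44240 (d = -160 - (-7400)*(-1)*(-6) = -160 - 185*(-240) = -160 + 44400 = 44240)
N = 32481/32881 (N = -259848*(-1/263048) = 32481/32881 ≈ 0.98783)
N - d = 32481/32881 - 1*44240 = 32481/32881 - 44240 = -1454622959/32881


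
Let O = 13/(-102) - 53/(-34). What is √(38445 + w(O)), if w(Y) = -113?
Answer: 74*√7 ≈ 195.79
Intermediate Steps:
O = 73/51 (O = 13*(-1/102) - 53*(-1/34) = -13/102 + 53/34 = 73/51 ≈ 1.4314)
√(38445 + w(O)) = √(38445 - 113) = √38332 = 74*√7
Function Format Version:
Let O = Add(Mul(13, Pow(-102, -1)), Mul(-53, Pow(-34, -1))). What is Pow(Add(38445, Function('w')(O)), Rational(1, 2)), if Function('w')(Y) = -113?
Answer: Mul(74, Pow(7, Rational(1, 2))) ≈ 195.79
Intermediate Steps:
O = Rational(73, 51) (O = Add(Mul(13, Rational(-1, 102)), Mul(-53, Rational(-1, 34))) = Add(Rational(-13, 102), Rational(53, 34)) = Rational(73, 51) ≈ 1.4314)
Pow(Add(38445, Function('w')(O)), Rational(1, 2)) = Pow(Add(38445, -113), Rational(1, 2)) = Pow(38332, Rational(1, 2)) = Mul(74, Pow(7, Rational(1, 2)))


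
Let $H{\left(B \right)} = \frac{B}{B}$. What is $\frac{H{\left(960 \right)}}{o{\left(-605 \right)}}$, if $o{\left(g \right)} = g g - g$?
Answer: $\frac{1}{366630} \approx 2.7275 \cdot 10^{-6}$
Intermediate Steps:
$H{\left(B \right)} = 1$
$o{\left(g \right)} = g^{2} - g$
$\frac{H{\left(960 \right)}}{o{\left(-605 \right)}} = 1 \frac{1}{\left(-605\right) \left(-1 - 605\right)} = 1 \frac{1}{\left(-605\right) \left(-606\right)} = 1 \cdot \frac{1}{366630} = \frac{1}{366630}$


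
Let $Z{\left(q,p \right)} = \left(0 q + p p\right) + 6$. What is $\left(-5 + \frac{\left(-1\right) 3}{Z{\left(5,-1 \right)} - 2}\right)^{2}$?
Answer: $\frac{784}{25} \approx 31.36$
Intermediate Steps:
$Z{\left(q,p \right)} = 6 + p^{2}$ ($Z{\left(q,p \right)} = \left(0 + p^{2}\right) + 6 = p^{2} + 6 = 6 + p^{2}$)
$\left(-5 + \frac{\left(-1\right) 3}{Z{\left(5,-1 \right)} - 2}\right)^{2} = \left(-5 + \frac{\left(-1\right) 3}{\left(6 + \left(-1\right)^{2}\right) - 2}\right)^{2} = \left(-5 - \frac{3}{\left(6 + 1\right) - 2}\right)^{2} = \left(-5 - \frac{3}{7 - 2}\right)^{2} = \left(-5 - \frac{3}{5}\right)^{2} = \left(- \frac{28}{5}\right)^{2} = \frac{784}{25}$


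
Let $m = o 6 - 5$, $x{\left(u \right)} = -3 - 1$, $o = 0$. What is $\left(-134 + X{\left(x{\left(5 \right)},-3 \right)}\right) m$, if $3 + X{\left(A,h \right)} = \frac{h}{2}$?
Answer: $\frac{1385}{2} \approx 692.5$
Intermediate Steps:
$x{\left(u \right)} = -4$ ($x{\left(u \right)} = -3 - 1 = -4$)
$X{\left(A,h \right)} = -3 + \frac{h}{2}$
$m = -5$ ($m = 0 \cdot 6 - 5 = 0 - 5 = -5$)
$\left(-134 + X{\left(x{\left(5 \right)},-3 \right)}\right) m = \left(-134 + \left(-3 + \frac{1}{2} \left(-3\right)\right)\right) \left(-5\right) = \left(-134 - \frac{9}{2}\right) \left(-5\right) = \left(- \frac{277}{2}\right) \left(-5\right) = \frac{1385}{2}$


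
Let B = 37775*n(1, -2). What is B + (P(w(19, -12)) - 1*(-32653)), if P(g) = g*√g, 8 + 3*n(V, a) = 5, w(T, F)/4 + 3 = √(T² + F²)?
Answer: -5122 + 8*(-3 + √505)^(3/2) ≈ -4434.6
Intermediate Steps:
w(T, F) = -12 + 4*√(F² + T²) (w(T, F) = -12 + 4*√(T² + F²) = -12 + 4*√(F² + T²))
n(V, a) = -1 (n(V, a) = -8/3 + (⅓)*5 = -8/3 + 5/3 = -1)
P(g) = g^(3/2)
B = -37775 (B = 37775*(-1) = -37775)
B + (P(w(19, -12)) - 1*(-32653)) = -37775 + ((-12 + 4*√((-12)² + 19²))^(3/2) - 1*(-32653)) = -37775 + ((-12 + 4*√(144 + 361))^(3/2) + 32653) = -37775 + ((-12 + 4*√505)^(3/2) + 32653) = -37775 + (32653 + (-12 + 4*√505)^(3/2)) = -5122 + (-12 + 4*√505)^(3/2)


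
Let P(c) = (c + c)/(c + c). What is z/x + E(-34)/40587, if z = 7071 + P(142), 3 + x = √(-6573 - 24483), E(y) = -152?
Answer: -288605224/420278385 - 28288*I*√1941/31065 ≈ -0.6867 - 40.118*I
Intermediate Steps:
P(c) = 1 (P(c) = (2*c)/((2*c)) = (2*c)*(1/(2*c)) = 1)
x = -3 + 4*I*√1941 (x = -3 + √(-6573 - 24483) = -3 + √(-31056) = -3 + 4*I*√1941 ≈ -3.0 + 176.23*I)
z = 7072 (z = 7071 + 1 = 7072)
z/x + E(-34)/40587 = 7072/(-3 + 4*I*√1941) - 152/40587 = -152/40587 + 7072/(-3 + 4*I*√1941)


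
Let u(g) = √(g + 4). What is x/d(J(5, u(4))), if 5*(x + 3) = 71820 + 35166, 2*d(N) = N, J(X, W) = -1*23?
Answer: -213942/115 ≈ -1860.4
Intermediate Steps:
u(g) = √(4 + g)
J(X, W) = -23
d(N) = N/2
x = 106971/5 (x = -3 + (71820 + 35166)/5 = -3 + (⅕)*106986 = -3 + 106986/5 = 106971/5 ≈ 21394.)
x/d(J(5, u(4))) = 106971/(5*(((½)*(-23)))) = 106971/(5*(-23/2)) = (106971/5)*(-2/23) = -213942/115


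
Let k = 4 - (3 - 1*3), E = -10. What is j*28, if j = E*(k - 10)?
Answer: 1680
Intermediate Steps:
k = 4 (k = 4 - (3 - 3) = 4 - 1*0 = 4 + 0 = 4)
j = 60 (j = -10*(4 - 10) = -10*(-6) = 60)
j*28 = 60*28 = 1680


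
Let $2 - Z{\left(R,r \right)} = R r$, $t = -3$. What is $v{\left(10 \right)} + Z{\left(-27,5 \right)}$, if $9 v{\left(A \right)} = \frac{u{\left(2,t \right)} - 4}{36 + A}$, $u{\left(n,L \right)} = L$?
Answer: $\frac{56711}{414} \approx 136.98$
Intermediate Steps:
$v{\left(A \right)} = - \frac{7}{9 \left(36 + A\right)}$ ($v{\left(A \right)} = \frac{\left(-3 - 4\right) \frac{1}{36 + A}}{9} = \frac{\left(-7\right) \frac{1}{36 + A}}{9} = - \frac{7}{9 \left(36 + A\right)}$)
$Z{\left(R,r \right)} = 2 - R r$
$v{\left(10 \right)} + Z{\left(-27,5 \right)} = - \frac{7}{324 + 9 \cdot 10} - \left(-2 - 135\right) = - \frac{7}{324 + 90} + \left(2 + 135\right) = - \frac{7}{414} + 137 = \frac{56711}{414}$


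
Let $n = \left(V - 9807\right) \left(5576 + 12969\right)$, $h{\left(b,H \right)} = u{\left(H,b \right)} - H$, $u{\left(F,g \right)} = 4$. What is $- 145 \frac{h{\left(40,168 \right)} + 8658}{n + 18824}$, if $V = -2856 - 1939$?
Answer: $\frac{19865}{4367343} \approx 0.0045485$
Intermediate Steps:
$h{\left(b,H \right)} = 4 - H$
$V = -4795$ ($V = -2856 - 1939 = -4795$)
$n = -270794090$ ($n = \left(-4795 - 9807\right) \left(5576 + 12969\right) = \left(-14602\right) 18545 = -270794090$)
$- 145 \frac{h{\left(40,168 \right)} + 8658}{n + 18824} = - 145 \frac{\left(4 - 168\right) + 8658}{-270794090 + 18824} = - 145 \frac{\left(4 - 168\right) + 8658}{-270775266} = - 145 \left(-164 + 8658\right) \left(- \frac{1}{270775266}\right) = - 145 \cdot 8494 \left(- \frac{1}{270775266}\right) = \left(-145\right) \left(- \frac{137}{4367343}\right) = \frac{19865}{4367343}$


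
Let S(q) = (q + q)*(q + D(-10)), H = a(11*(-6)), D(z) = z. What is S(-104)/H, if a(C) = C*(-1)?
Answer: 3952/11 ≈ 359.27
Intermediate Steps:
a(C) = -C
H = 66 (H = -11*(-6) = -1*(-66) = 66)
S(q) = 2*q*(-10 + q) (S(q) = (q + q)*(q - 10) = (2*q)*(-10 + q) = 2*q*(-10 + q))
S(-104)/H = (2*(-104)*(-10 - 104))/66 = (2*(-104)*(-114))*(1/66) = 23712*(1/66) = 3952/11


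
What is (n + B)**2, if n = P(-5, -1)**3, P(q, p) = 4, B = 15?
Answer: 6241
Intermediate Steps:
n = 64 (n = 4**3 = 64)
(n + B)**2 = (64 + 15)**2 = 79**2 = 6241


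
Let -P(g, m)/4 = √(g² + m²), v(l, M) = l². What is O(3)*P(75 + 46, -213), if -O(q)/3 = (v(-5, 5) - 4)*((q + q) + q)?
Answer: 2268*√60010 ≈ 5.5559e+5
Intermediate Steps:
P(g, m) = -4*√(g² + m²)
O(q) = -189*q (O(q) = -3*((-5)² - 4)*((q + q) + q) = -3*(25 - 4)*(2*q + q) = -63*3*q = -189*q)
O(3)*P(75 + 46, -213) = (-189*3)*(-4*√((75 + 46)² + (-213)²)) = -(-2268)*√(121² + 45369) = -(-2268)*√(14641 + 45369) = -(-2268)*√60010 = 2268*√60010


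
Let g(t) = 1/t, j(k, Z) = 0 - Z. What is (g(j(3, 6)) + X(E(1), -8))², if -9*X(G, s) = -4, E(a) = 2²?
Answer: 25/324 ≈ 0.077160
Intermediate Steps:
E(a) = 4
X(G, s) = 4/9 (X(G, s) = -⅑*(-4) = 4/9)
j(k, Z) = -Z
(g(j(3, 6)) + X(E(1), -8))² = (1/(-1*6) + 4/9)² = (1/(-6) + 4/9)² = (-⅙ + 4/9)² = (5/18)² = 25/324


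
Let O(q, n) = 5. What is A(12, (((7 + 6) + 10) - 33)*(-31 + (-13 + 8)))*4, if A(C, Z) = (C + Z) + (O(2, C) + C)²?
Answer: 2644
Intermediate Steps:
A(C, Z) = C + Z + (5 + C)² (A(C, Z) = (C + Z) + (5 + C)² = C + Z + (5 + C)²)
A(12, (((7 + 6) + 10) - 33)*(-31 + (-13 + 8)))*4 = (12 + (((7 + 6) + 10) - 33)*(-31 + (-13 + 8)) + (5 + 12)²)*4 = (12 + ((13 + 10) - 33)*(-31 - 5) + 17²)*4 = (12 + (23 - 33)*(-36) + 289)*4 = (12 - 10*(-36) + 289)*4 = (12 + 360 + 289)*4 = 661*4 = 2644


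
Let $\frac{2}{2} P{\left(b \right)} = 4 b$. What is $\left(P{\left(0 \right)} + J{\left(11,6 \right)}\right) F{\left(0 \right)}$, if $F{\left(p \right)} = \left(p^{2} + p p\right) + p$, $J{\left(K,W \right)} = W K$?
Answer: $0$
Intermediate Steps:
$P{\left(b \right)} = 4 b$
$J{\left(K,W \right)} = K W$
$F{\left(p \right)} = p + 2 p^{2}$ ($F{\left(p \right)} = \left(p^{2} + p^{2}\right) + p = 2 p^{2} + p = p + 2 p^{2}$)
$\left(P{\left(0 \right)} + J{\left(11,6 \right)}\right) F{\left(0 \right)} = \left(4 \cdot 0 + 11 \cdot 6\right) 0 \left(1 + 2 \cdot 0\right) = \left(0 + 66\right) 0 \left(1 + 0\right) = 66 \cdot 0 \cdot 1 = 66 \cdot 0 = 0$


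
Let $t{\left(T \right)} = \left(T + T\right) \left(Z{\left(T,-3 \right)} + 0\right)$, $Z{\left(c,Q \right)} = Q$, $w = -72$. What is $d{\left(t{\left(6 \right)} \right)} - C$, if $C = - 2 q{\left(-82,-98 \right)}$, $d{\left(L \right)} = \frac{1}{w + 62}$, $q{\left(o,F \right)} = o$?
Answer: $- \frac{1641}{10} \approx -164.1$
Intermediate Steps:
$t{\left(T \right)} = - 6 T$ ($t{\left(T \right)} = \left(T + T\right) \left(-3 + 0\right) = 2 T \left(-3\right) = - 6 T$)
$d{\left(L \right)} = - \frac{1}{10}$ ($d{\left(L \right)} = \frac{1}{-72 + 62} = \frac{1}{-10} = - \frac{1}{10}$)
$C = 164$ ($C = \left(-2\right) \left(-82\right) = 164$)
$d{\left(t{\left(6 \right)} \right)} - C = - \frac{1}{10} - 164 = - \frac{1641}{10}$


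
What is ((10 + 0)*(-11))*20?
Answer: -2200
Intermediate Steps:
((10 + 0)*(-11))*20 = (10*(-11))*20 = -110*20 = -2200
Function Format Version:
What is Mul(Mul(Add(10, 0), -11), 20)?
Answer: -2200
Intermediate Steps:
Mul(Mul(Add(10, 0), -11), 20) = Mul(Mul(10, -11), 20) = Mul(-110, 20) = -2200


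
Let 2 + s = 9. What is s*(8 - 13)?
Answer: -35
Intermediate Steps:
s = 7 (s = -2 + 9 = 7)
s*(8 - 13) = 7*(8 - 13) = 7*(-5) = -35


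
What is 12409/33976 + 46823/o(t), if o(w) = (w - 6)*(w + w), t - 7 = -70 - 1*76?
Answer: 1045532519/684786280 ≈ 1.5268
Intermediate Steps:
t = -139 (t = 7 + (-70 - 1*76) = 7 + (-70 - 76) = 7 - 146 = -139)
o(w) = 2*w*(-6 + w) (o(w) = (-6 + w)*(2*w) = 2*w*(-6 + w))
12409/33976 + 46823/o(t) = 12409/33976 + 46823/((2*(-139)*(-6 - 139))) = 12409*(1/33976) + 46823/((2*(-139)*(-145))) = 12409/33976 + 46823/40310 = 1045532519/684786280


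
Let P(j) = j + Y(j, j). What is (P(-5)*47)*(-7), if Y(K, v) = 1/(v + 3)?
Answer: 3619/2 ≈ 1809.5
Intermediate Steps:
Y(K, v) = 1/(3 + v)
P(j) = j + 1/(3 + j)
(P(-5)*47)*(-7) = (((1 - 5*(3 - 5))/(3 - 5))*47)*(-7) = (((1 - 5*(-2))/(-2))*47)*(-7) = (-(1 + 10)/2*47)*(-7) = (-1/2*11*47)*(-7) = -11/2*47*(-7) = -517/2*(-7) = 3619/2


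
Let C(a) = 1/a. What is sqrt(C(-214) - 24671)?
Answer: I*sqrt(1129833330)/214 ≈ 157.07*I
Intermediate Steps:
sqrt(C(-214) - 24671) = sqrt(1/(-214) - 24671) = sqrt(-1/214 - 24671) = sqrt(-5279595/214) = I*sqrt(1129833330)/214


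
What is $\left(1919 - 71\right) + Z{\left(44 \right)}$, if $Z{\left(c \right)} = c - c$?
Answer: $1848$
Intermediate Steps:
$Z{\left(c \right)} = 0$
$\left(1919 - 71\right) + Z{\left(44 \right)} = \left(1919 - 71\right) + 0 = 1848 + 0 = 1848$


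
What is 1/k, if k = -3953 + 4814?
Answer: 1/861 ≈ 0.0011614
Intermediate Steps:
k = 861
1/k = 1/861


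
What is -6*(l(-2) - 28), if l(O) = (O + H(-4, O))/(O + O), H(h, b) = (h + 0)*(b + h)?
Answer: 201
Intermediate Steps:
H(h, b) = h*(b + h)
l(O) = (16 - 3*O)/(2*O) (l(O) = (O - 4*(O - 4))/(O + O) = (O - 4*(-4 + O))/((2*O)) = (O + (16 - 4*O))*(1/(2*O)) = (16 - 3*O)*(1/(2*O)) = (16 - 3*O)/(2*O))
-6*(l(-2) - 28) = -6*((-3/2 + 8/(-2)) - 28) = -6*((-3/2 + 8*(-½)) - 28) = -6*((-3/2 - 4) - 28) = -6*(-11/2 - 28) = -6*(-67/2) = 201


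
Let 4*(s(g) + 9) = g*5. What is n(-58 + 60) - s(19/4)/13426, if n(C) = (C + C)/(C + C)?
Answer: 4385/4384 ≈ 1.0002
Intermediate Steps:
s(g) = -9 + 5*g/4 (s(g) = -9 + (g*5)/4 = -9 + (5*g)/4 = -9 + 5*g/4)
n(C) = 1 (n(C) = (2*C)/((2*C)) = (2*C)*(1/(2*C)) = 1)
n(-58 + 60) - s(19/4)/13426 = 1 - (-9 + 5*(19/4)/4)/13426 = 1 - (-9 + 5*(19*(¼))/4)/13426 = 1 - (-9 + (5/4)*(19/4))/13426 = 1 - (-9 + 95/16)/13426 = 1 - (-49)/(16*13426) = 1 - 1*(-1/4384) = 1 + 1/4384 = 4385/4384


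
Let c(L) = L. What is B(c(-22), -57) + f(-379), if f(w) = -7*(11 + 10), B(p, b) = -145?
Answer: -292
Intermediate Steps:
f(w) = -147 (f(w) = -7*21 = -147)
B(c(-22), -57) + f(-379) = -145 - 147 = -292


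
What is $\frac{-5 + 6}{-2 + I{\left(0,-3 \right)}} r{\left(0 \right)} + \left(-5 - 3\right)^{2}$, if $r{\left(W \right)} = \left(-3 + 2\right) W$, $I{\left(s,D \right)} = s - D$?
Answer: $64$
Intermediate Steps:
$r{\left(W \right)} = - W$
$\frac{-5 + 6}{-2 + I{\left(0,-3 \right)}} r{\left(0 \right)} + \left(-5 - 3\right)^{2} = \frac{-5 + 6}{-2 + \left(0 - -3\right)} \left(\left(-1\right) 0\right) + \left(-5 - 3\right)^{2} = 1 \frac{1}{-2 + \left(0 + 3\right)} 0 + \left(-8\right)^{2} = 1 \frac{1}{-2 + 3} \cdot 0 + 64 = 1 \cdot 1^{-1} \cdot 0 + 64 = 1 \cdot 1 \cdot 0 + 64 = 1 \cdot 0 + 64 = 0 + 64 = 64$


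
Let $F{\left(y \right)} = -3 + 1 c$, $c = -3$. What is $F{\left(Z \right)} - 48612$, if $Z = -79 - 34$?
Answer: $-48618$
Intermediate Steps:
$Z = -113$ ($Z = -79 - 34 = -113$)
$F{\left(y \right)} = -6$ ($F{\left(y \right)} = -3 + 1 \left(-3\right) = -3 - 3 = -6$)
$F{\left(Z \right)} - 48612 = -6 - 48612 = -48618$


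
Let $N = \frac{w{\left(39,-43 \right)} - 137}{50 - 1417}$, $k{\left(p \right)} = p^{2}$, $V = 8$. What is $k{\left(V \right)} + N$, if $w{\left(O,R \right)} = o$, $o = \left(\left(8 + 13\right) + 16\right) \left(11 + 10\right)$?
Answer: $\frac{86848}{1367} \approx 63.532$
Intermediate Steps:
$o = 777$ ($o = \left(21 + 16\right) 21 = 37 \cdot 21 = 777$)
$w{\left(O,R \right)} = 777$
$N = - \frac{640}{1367}$ ($N = \frac{777 - 137}{50 - 1417} = \frac{640}{-1367} = 640 \left(- \frac{1}{1367}\right) = - \frac{640}{1367} \approx -0.46818$)
$k{\left(V \right)} + N = 8^{2} - \frac{640}{1367} = 64 - \frac{640}{1367} = \frac{86848}{1367}$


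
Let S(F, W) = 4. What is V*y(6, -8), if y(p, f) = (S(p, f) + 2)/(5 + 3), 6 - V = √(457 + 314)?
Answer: 9/2 - 3*√771/4 ≈ -16.325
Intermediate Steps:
V = 6 - √771 (V = 6 - √(457 + 314) = 6 - √771 ≈ -21.767)
y(p, f) = ¾ (y(p, f) = (4 + 2)/(5 + 3) = 6/8 = 6*(⅛) = ¾)
V*y(6, -8) = (6 - √771)*(¾) = 9/2 - 3*√771/4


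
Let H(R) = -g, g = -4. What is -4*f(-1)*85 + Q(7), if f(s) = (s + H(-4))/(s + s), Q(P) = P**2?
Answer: 559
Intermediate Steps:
H(R) = 4 (H(R) = -1*(-4) = 4)
f(s) = (4 + s)/(2*s) (f(s) = (s + 4)/(s + s) = (4 + s)/((2*s)) = (4 + s)*(1/(2*s)) = (4 + s)/(2*s))
-4*f(-1)*85 + Q(7) = -2*(4 - 1)/(-1)*85 + 7**2 = -2*(-1)*3*85 + 49 = -4*(-3/2)*85 + 49 = 6*85 + 49 = 510 + 49 = 559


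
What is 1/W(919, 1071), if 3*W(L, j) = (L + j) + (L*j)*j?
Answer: 3/1054132669 ≈ 2.8459e-9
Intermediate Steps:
W(L, j) = L/3 + j/3 + L*j²/3 (W(L, j) = ((L + j) + (L*j)*j)/3 = ((L + j) + L*j²)/3 = (L + j + L*j²)/3 = L/3 + j/3 + L*j²/3)
1/W(919, 1071) = 1/((⅓)*919 + (⅓)*1071 + (⅓)*919*1071²) = 1/(919/3 + 357 + (⅓)*919*1147041) = 1/(919/3 + 357 + 351376893) = 1/(1054132669/3) = 3/1054132669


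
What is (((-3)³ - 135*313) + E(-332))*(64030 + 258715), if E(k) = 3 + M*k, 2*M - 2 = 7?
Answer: -14127516885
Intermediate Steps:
M = 9/2 (M = 1 + (½)*7 = 1 + 7/2 = 9/2 ≈ 4.5000)
E(k) = 3 + 9*k/2
(((-3)³ - 135*313) + E(-332))*(64030 + 258715) = (((-3)³ - 135*313) + (3 + (9/2)*(-332)))*(64030 + 258715) = ((-27 - 42255) + (3 - 1494))*322745 = (-42282 - 1491)*322745 = -43773*322745 = -14127516885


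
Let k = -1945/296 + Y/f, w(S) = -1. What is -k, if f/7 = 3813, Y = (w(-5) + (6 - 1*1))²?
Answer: 51909259/7900536 ≈ 6.5703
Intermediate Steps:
Y = 16 (Y = (-1 + (6 - 1*1))² = (-1 + (6 - 1))² = (-1 + 5)² = 4² = 16)
f = 26691 (f = 7*3813 = 26691)
k = -51909259/7900536 (k = -1945/296 + 16/26691 = -51909259/7900536 ≈ -6.5703)
-k = -1*(-51909259/7900536) = 51909259/7900536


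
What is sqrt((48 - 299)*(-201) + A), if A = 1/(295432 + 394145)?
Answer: 2*sqrt(122399387046411)/98511 ≈ 224.61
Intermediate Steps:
A = 1/689577 ≈ 1.4502e-6
sqrt((48 - 299)*(-201) + A) = sqrt((48 - 299)*(-201) + 1/689577) = sqrt(-251*(-201) + 1/689577) = sqrt(50451 + 1/689577) = sqrt(34789849228/689577) = 2*sqrt(122399387046411)/98511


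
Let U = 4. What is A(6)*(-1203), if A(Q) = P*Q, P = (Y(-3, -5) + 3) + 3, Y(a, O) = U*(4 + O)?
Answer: -14436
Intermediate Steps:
Y(a, O) = 16 + 4*O (Y(a, O) = 4*(4 + O) = 16 + 4*O)
P = 2 (P = ((16 + 4*(-5)) + 3) + 3 = ((16 - 20) + 3) + 3 = (-4 + 3) + 3 = -1 + 3 = 2)
A(Q) = 2*Q
A(6)*(-1203) = (2*6)*(-1203) = 12*(-1203) = -14436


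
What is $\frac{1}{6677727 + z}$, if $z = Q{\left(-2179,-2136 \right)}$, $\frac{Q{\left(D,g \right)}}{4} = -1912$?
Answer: $\frac{1}{6670079} \approx 1.4992 \cdot 10^{-7}$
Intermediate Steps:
$Q{\left(D,g \right)} = -7648$ ($Q{\left(D,g \right)} = 4 \left(-1912\right) = -7648$)
$z = -7648$
$\frac{1}{6677727 + z} = \frac{1}{6677727 - 7648} = \frac{1}{6670079}$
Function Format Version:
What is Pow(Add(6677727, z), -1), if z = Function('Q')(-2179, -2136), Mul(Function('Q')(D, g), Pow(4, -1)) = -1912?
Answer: Rational(1, 6670079) ≈ 1.4992e-7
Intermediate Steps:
Function('Q')(D, g) = -7648 (Function('Q')(D, g) = Mul(4, -1912) = -7648)
z = -7648
Pow(Add(6677727, z), -1) = Pow(Add(6677727, -7648), -1) = Pow(6670079, -1) = Rational(1, 6670079)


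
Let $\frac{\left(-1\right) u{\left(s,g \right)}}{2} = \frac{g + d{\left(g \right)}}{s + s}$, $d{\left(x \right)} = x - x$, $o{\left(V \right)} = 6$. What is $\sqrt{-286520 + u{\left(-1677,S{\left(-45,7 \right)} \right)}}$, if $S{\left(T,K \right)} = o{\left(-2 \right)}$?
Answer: $\frac{i \sqrt{89532055002}}{559} \approx 535.28 i$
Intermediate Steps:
$S{\left(T,K \right)} = 6$
$d{\left(x \right)} = 0$
$u{\left(s,g \right)} = - \frac{g}{s}$ ($u{\left(s,g \right)} = - 2 \frac{g + 0}{s + s} = - 2 \frac{g}{2 s} = - \frac{g}{s}$)
$\sqrt{-286520 + u{\left(-1677,S{\left(-45,7 \right)} \right)}} = \sqrt{-286520 - \frac{6}{-1677}} = \sqrt{-286520 - 6 \left(- \frac{1}{1677}\right)} = \sqrt{-286520 + \frac{2}{559}} = \sqrt{- \frac{160164678}{559}} = \frac{i \sqrt{89532055002}}{559}$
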